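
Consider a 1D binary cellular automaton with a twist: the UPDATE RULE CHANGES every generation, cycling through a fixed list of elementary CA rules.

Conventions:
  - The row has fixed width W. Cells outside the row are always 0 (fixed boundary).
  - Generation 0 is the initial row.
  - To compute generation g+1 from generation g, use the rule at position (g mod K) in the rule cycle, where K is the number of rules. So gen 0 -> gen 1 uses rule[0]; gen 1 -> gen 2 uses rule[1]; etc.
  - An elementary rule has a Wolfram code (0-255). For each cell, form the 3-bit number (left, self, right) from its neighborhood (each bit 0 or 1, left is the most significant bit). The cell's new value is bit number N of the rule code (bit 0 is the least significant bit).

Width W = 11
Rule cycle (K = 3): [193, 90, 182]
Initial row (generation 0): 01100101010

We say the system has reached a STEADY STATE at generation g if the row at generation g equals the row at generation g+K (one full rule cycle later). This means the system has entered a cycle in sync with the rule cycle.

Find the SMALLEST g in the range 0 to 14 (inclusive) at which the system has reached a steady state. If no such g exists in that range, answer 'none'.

Answer: none

Derivation:
Gen 0: 01100101010
Gen 1 (rule 193): 00100000000
Gen 2 (rule 90): 01010000000
Gen 3 (rule 182): 11111000000
Gen 4 (rule 193): 01111011111
Gen 5 (rule 90): 11001010001
Gen 6 (rule 182): 00111111011
Gen 7 (rule 193): 10011111001
Gen 8 (rule 90): 01110001110
Gen 9 (rule 182): 10101010101
Gen 10 (rule 193): 00000000000
Gen 11 (rule 90): 00000000000
Gen 12 (rule 182): 00000000000
Gen 13 (rule 193): 11111111111
Gen 14 (rule 90): 10000000001
Gen 15 (rule 182): 11000000011
Gen 16 (rule 193): 01011111001
Gen 17 (rule 90): 10010001110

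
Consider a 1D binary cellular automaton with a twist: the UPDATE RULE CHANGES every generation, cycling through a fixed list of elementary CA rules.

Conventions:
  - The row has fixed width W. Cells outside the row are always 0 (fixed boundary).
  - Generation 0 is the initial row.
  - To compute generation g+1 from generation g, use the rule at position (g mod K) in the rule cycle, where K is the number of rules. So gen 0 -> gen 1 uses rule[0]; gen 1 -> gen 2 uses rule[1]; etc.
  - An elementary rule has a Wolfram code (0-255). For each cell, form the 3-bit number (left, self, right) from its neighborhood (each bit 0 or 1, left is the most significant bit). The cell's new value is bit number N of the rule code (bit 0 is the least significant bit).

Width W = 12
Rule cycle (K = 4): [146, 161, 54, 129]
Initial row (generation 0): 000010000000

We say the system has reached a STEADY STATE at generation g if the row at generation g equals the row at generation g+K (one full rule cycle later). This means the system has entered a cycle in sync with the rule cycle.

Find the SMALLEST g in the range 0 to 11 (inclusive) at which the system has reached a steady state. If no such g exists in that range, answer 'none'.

Answer: 11

Derivation:
Gen 0: 000010000000
Gen 1 (rule 146): 000101000000
Gen 2 (rule 161): 110010011111
Gen 3 (rule 54): 001111100000
Gen 4 (rule 129): 100111001111
Gen 5 (rule 146): 011010110110
Gen 6 (rule 161): 000101001000
Gen 7 (rule 54): 001111111100
Gen 8 (rule 129): 100111111001
Gen 9 (rule 146): 011011110110
Gen 10 (rule 161): 000101101000
Gen 11 (rule 54): 001110011100
Gen 12 (rule 129): 100100001001
Gen 13 (rule 146): 011010010110
Gen 14 (rule 161): 000100001000
Gen 15 (rule 54): 001110011100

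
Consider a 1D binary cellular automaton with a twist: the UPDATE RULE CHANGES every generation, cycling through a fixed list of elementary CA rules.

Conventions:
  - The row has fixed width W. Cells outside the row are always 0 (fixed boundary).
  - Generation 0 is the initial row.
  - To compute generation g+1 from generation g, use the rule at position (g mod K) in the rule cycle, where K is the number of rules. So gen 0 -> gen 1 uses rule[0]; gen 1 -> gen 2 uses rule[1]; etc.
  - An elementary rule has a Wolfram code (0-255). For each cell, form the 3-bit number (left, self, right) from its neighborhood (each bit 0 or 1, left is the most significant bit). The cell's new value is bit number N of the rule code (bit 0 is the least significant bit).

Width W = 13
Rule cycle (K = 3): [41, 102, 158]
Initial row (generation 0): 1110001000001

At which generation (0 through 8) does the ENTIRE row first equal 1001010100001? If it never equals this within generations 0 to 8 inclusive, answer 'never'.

Gen 0: 1110001000001
Gen 1 (rule 41): 1000100011100
Gen 2 (rule 102): 1001100100100
Gen 3 (rule 158): 1111011111110
Gen 4 (rule 41): 1000110000000
Gen 5 (rule 102): 1001010000000
Gen 6 (rule 158): 1111011000000
Gen 7 (rule 41): 1000110011111
Gen 8 (rule 102): 1001010100001

Answer: 8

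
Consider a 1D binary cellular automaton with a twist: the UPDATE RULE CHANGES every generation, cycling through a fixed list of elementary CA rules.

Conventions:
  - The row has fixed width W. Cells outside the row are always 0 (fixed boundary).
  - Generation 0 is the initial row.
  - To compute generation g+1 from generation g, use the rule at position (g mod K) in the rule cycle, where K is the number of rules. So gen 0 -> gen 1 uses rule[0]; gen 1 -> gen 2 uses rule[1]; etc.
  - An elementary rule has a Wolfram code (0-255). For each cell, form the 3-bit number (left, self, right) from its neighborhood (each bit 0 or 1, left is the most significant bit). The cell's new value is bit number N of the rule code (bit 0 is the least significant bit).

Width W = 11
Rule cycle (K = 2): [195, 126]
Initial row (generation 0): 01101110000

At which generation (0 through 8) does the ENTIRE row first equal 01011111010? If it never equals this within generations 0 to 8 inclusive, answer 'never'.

Gen 0: 01101110000
Gen 1 (rule 195): 10100110111
Gen 2 (rule 126): 11111111101
Gen 3 (rule 195): 01111111100
Gen 4 (rule 126): 11000000110
Gen 5 (rule 195): 01011111010
Gen 6 (rule 126): 11110001111
Gen 7 (rule 195): 01110110111
Gen 8 (rule 126): 11011111101

Answer: 5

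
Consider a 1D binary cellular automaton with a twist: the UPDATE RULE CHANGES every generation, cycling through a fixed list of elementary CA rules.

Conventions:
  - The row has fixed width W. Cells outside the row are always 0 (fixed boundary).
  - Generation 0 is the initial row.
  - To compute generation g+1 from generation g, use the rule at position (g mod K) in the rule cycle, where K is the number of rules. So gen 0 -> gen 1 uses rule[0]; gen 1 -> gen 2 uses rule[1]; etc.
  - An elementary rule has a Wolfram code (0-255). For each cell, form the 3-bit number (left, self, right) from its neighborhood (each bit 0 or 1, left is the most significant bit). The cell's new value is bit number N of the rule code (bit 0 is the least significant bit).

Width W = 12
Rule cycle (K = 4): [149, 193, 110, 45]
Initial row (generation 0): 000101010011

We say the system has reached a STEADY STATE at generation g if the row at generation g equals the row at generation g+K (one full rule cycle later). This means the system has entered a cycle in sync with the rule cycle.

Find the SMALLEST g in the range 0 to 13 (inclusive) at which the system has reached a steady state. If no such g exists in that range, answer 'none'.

Gen 0: 000101010011
Gen 1 (rule 149): 110101011000
Gen 2 (rule 193): 010000001011
Gen 3 (rule 110): 110000011111
Gen 4 (rule 45): 100111010000
Gen 5 (rule 149): 110010011111
Gen 6 (rule 193): 010000001111
Gen 7 (rule 110): 110000011001
Gen 8 (rule 45): 100111010001
Gen 9 (rule 149): 110010011101
Gen 10 (rule 193): 010000001100
Gen 11 (rule 110): 110000011100
Gen 12 (rule 45): 100111010001
Gen 13 (rule 149): 110010011101
Gen 14 (rule 193): 010000001100
Gen 15 (rule 110): 110000011100
Gen 16 (rule 45): 100111010001
Gen 17 (rule 149): 110010011101

Answer: 8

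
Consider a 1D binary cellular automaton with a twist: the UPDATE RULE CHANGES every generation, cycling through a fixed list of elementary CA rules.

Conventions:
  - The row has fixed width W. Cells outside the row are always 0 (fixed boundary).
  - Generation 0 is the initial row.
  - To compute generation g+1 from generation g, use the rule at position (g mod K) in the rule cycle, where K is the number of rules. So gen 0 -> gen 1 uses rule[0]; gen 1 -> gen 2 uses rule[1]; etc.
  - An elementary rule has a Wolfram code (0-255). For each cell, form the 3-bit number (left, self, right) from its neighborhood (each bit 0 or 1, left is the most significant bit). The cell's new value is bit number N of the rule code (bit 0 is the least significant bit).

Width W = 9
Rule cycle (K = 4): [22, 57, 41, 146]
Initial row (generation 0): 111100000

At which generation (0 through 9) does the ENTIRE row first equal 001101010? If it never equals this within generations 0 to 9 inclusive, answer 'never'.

Answer: 7

Derivation:
Gen 0: 111100000
Gen 1 (rule 22): 000010000
Gen 2 (rule 57): 111001111
Gen 3 (rule 41): 100001000
Gen 4 (rule 146): 010010100
Gen 5 (rule 22): 111110110
Gen 6 (rule 57): 100001101
Gen 7 (rule 41): 001101010
Gen 8 (rule 146): 010000001
Gen 9 (rule 22): 111000011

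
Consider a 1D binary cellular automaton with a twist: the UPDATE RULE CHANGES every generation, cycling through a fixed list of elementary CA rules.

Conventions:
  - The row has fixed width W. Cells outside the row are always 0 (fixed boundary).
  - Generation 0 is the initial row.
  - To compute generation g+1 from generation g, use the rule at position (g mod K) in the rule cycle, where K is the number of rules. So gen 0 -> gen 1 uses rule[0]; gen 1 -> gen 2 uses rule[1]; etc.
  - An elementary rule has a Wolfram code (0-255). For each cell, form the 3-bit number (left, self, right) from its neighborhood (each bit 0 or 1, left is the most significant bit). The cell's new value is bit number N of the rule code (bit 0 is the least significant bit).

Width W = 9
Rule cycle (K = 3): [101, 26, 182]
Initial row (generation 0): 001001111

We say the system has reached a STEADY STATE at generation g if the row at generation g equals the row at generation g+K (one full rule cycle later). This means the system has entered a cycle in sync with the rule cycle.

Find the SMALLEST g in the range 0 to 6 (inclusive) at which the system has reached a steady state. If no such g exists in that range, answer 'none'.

Answer: 5

Derivation:
Gen 0: 001001111
Gen 1 (rule 101): 101000001
Gen 2 (rule 26): 000100010
Gen 3 (rule 182): 001110111
Gen 4 (rule 101): 100011001
Gen 5 (rule 26): 010110110
Gen 6 (rule 182): 111001001
Gen 7 (rule 101): 001001001
Gen 8 (rule 26): 010110110
Gen 9 (rule 182): 111001001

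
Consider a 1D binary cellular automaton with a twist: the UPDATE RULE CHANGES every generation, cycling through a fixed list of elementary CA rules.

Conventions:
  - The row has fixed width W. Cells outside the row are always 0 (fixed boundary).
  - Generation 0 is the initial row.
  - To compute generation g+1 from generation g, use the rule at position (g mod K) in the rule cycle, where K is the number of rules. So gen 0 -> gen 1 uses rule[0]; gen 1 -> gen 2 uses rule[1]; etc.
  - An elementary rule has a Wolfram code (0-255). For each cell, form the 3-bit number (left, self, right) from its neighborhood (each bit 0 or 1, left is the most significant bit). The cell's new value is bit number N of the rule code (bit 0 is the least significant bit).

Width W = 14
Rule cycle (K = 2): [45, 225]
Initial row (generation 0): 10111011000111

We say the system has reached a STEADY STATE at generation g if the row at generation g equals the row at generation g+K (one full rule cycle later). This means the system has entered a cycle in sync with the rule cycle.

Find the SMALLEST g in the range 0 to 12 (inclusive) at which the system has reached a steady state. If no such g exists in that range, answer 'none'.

Gen 0: 10111011000111
Gen 1 (rule 45): 11100110010100
Gen 2 (rule 225): 01100010001001
Gen 3 (rule 45): 01001010101001
Gen 4 (rule 225): 00000101010000
Gen 5 (rule 45): 11110111110111
Gen 6 (rule 225): 01111011111011
Gen 7 (rule 45): 01000110000110
Gen 8 (rule 225): 00010010110010
Gen 9 (rule 45): 11010011100010
Gen 10 (rule 225): 01100001101000
Gen 11 (rule 45): 01001101011011
Gen 12 (rule 225): 00000110101101
Gen 13 (rule 45): 11110101111011
Gen 14 (rule 225): 01111010111101

Answer: none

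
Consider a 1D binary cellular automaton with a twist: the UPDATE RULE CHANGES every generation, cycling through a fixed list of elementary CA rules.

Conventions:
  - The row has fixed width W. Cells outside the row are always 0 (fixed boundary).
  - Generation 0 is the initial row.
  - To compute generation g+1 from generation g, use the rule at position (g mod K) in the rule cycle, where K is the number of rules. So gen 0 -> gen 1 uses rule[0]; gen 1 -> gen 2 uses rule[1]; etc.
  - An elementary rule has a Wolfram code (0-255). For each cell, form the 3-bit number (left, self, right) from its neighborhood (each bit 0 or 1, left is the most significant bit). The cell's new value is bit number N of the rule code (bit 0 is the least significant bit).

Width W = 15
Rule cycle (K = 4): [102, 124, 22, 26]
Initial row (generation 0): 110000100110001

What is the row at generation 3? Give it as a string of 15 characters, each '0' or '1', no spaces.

Gen 0: 110000100110001
Gen 1 (rule 102): 010001101010011
Gen 2 (rule 124): 011001111111011
Gen 3 (rule 22): 100110000000000

Answer: 100110000000000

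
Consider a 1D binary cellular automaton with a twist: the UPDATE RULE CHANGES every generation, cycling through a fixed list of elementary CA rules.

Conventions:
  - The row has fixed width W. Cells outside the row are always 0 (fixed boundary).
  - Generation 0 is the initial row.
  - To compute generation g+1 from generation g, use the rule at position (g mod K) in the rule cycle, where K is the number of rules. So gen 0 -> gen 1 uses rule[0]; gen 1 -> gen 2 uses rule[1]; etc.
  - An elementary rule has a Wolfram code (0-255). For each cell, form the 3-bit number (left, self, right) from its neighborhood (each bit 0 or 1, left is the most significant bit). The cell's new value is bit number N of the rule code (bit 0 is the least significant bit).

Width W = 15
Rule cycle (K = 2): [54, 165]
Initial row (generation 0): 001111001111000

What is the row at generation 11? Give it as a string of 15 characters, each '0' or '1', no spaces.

Answer: 111100001111111

Derivation:
Gen 0: 001111001111000
Gen 1 (rule 54): 010000110000100
Gen 2 (rule 165): 010110000110101
Gen 3 (rule 54): 111001001001111
Gen 4 (rule 165): 010001001000110
Gen 5 (rule 54): 111011111101001
Gen 6 (rule 165): 010101111011001
Gen 7 (rule 54): 111110000100111
Gen 8 (rule 165): 011100110100010
Gen 9 (rule 54): 100011001110111
Gen 10 (rule 165): 101000000101010
Gen 11 (rule 54): 111100001111111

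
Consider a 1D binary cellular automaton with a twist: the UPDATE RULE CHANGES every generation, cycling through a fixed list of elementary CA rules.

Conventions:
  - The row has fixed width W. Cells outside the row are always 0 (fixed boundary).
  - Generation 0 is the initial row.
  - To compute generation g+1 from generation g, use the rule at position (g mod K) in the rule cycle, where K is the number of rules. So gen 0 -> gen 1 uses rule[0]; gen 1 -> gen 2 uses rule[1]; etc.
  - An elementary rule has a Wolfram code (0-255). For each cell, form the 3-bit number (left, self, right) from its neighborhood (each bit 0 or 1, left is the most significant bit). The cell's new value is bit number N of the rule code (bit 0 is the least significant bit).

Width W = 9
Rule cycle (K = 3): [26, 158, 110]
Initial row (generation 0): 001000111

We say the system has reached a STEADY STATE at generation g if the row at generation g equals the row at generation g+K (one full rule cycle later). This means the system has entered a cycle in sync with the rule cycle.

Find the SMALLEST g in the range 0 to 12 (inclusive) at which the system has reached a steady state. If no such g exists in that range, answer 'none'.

Gen 0: 001000111
Gen 1 (rule 26): 010101100
Gen 2 (rule 158): 110101010
Gen 3 (rule 110): 111111110
Gen 4 (rule 26): 100000001
Gen 5 (rule 158): 110000011
Gen 6 (rule 110): 110000111
Gen 7 (rule 26): 101001100
Gen 8 (rule 158): 101111010
Gen 9 (rule 110): 111001110
Gen 10 (rule 26): 100111001
Gen 11 (rule 158): 111110111
Gen 12 (rule 110): 100011101
Gen 13 (rule 26): 010110000
Gen 14 (rule 158): 110101000
Gen 15 (rule 110): 111111000

Answer: none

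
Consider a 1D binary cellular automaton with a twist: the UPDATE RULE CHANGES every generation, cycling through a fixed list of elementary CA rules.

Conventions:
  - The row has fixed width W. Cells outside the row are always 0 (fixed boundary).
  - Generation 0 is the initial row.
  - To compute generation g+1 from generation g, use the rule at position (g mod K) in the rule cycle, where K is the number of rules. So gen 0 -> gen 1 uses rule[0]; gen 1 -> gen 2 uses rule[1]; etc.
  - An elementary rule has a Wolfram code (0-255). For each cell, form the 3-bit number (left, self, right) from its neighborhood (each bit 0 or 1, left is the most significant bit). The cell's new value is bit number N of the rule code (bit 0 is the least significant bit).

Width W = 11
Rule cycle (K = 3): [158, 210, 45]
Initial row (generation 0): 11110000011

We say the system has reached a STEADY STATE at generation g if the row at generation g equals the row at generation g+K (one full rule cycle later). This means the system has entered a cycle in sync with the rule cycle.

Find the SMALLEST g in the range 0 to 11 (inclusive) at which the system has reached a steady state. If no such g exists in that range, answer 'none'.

Gen 0: 11110000011
Gen 1 (rule 158): 11101000110
Gen 2 (rule 210): 01100101011
Gen 3 (rule 45): 01000111110
Gen 4 (rule 158): 11101111101
Gen 5 (rule 210): 01100111100
Gen 6 (rule 45): 01000100001
Gen 7 (rule 158): 11101110011
Gen 8 (rule 210): 01100111101
Gen 9 (rule 45): 01000100011
Gen 10 (rule 158): 11101110110
Gen 11 (rule 210): 01100110011
Gen 12 (rule 45): 01000100010
Gen 13 (rule 158): 11101110111
Gen 14 (rule 210): 01100110011

Answer: 11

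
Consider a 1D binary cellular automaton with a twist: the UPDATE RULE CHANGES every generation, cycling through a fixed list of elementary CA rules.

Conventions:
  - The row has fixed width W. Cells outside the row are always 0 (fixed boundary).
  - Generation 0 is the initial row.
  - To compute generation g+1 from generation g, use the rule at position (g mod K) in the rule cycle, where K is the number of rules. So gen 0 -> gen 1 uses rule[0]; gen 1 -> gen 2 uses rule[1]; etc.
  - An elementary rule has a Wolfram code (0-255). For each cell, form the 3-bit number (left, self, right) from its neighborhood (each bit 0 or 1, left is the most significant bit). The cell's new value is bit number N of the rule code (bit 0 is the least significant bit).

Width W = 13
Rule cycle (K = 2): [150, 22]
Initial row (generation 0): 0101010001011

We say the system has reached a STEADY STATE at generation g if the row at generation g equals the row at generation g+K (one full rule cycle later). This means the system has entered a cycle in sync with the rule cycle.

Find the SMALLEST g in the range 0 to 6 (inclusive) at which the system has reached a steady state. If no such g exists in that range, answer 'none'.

Answer: 6

Derivation:
Gen 0: 0101010001011
Gen 1 (rule 150): 1101011011000
Gen 2 (rule 22): 0001000000100
Gen 3 (rule 150): 0011100001110
Gen 4 (rule 22): 0100010010001
Gen 5 (rule 150): 1110111111011
Gen 6 (rule 22): 0000000000000
Gen 7 (rule 150): 0000000000000
Gen 8 (rule 22): 0000000000000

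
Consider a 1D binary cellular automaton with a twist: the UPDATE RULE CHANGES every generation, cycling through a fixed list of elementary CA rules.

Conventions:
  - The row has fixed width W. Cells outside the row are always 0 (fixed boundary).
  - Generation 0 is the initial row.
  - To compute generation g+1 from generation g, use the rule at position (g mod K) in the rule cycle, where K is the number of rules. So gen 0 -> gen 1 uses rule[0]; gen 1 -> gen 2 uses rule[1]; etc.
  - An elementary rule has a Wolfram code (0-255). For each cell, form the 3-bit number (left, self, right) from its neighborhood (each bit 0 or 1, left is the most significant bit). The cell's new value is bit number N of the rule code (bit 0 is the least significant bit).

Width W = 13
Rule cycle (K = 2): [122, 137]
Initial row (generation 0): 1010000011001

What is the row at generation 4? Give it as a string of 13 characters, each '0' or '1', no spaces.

Gen 0: 1010000011001
Gen 1 (rule 122): 0101000111110
Gen 2 (rule 137): 0000010111100
Gen 3 (rule 122): 0000101100110
Gen 4 (rule 137): 1110001000100

Answer: 1110001000100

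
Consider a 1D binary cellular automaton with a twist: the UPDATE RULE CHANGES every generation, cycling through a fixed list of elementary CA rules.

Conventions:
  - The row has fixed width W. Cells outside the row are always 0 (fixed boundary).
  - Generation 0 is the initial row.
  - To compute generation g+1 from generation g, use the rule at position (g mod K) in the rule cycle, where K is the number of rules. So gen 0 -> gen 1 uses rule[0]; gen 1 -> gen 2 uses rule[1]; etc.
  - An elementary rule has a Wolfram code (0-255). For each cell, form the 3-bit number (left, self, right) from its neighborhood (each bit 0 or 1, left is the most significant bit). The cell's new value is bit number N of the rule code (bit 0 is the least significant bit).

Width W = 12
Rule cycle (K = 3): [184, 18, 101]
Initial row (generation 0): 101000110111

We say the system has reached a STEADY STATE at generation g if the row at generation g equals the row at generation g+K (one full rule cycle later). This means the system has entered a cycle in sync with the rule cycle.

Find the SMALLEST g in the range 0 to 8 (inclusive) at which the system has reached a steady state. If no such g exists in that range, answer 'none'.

Answer: 2

Derivation:
Gen 0: 101000110111
Gen 1 (rule 184): 010100101110
Gen 2 (rule 18): 100011000001
Gen 3 (rule 101): 101001011101
Gen 4 (rule 184): 010100111010
Gen 5 (rule 18): 100011000001
Gen 6 (rule 101): 101001011101
Gen 7 (rule 184): 010100111010
Gen 8 (rule 18): 100011000001
Gen 9 (rule 101): 101001011101
Gen 10 (rule 184): 010100111010
Gen 11 (rule 18): 100011000001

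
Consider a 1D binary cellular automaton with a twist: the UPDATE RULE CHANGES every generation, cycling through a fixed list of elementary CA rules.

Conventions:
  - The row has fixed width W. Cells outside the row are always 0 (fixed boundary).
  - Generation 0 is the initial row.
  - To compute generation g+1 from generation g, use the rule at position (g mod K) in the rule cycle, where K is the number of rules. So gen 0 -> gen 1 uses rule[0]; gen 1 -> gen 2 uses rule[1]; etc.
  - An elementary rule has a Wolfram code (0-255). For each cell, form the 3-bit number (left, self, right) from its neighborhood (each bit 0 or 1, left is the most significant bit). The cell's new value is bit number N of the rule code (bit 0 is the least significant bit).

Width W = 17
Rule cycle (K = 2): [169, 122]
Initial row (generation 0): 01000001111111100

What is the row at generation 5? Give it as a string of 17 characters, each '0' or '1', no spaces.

Gen 0: 01000001111111100
Gen 1 (rule 169): 00011101111111001
Gen 2 (rule 122): 00110111000001110
Gen 3 (rule 169): 10101110011101100
Gen 4 (rule 122): 01011011110111110
Gen 5 (rule 169): 00110111101111100

Answer: 00110111101111100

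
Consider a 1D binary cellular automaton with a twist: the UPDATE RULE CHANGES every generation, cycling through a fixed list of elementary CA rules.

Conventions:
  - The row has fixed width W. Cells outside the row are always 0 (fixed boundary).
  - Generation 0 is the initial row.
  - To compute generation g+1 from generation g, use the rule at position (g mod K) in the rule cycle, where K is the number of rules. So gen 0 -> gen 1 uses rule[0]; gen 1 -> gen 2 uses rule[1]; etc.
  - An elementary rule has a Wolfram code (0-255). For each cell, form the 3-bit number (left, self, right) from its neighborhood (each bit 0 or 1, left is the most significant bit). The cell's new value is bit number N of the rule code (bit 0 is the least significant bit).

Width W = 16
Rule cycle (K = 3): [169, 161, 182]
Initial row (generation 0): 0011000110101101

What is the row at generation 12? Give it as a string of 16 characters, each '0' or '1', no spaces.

Answer: 1011011111010111

Derivation:
Gen 0: 0011000110101101
Gen 1 (rule 169): 1010010101011010
Gen 2 (rule 161): 0100001010100100
Gen 3 (rule 182): 1110011111111110
Gen 4 (rule 169): 1100011111111100
Gen 5 (rule 161): 0001001111111001
Gen 6 (rule 182): 0011110111110111
Gen 7 (rule 169): 1011101111101110
Gen 8 (rule 161): 0101010111010100
Gen 9 (rule 182): 1111111010111110
Gen 10 (rule 169): 1111110101111100
Gen 11 (rule 161): 0111101010111001
Gen 12 (rule 182): 1011011111010111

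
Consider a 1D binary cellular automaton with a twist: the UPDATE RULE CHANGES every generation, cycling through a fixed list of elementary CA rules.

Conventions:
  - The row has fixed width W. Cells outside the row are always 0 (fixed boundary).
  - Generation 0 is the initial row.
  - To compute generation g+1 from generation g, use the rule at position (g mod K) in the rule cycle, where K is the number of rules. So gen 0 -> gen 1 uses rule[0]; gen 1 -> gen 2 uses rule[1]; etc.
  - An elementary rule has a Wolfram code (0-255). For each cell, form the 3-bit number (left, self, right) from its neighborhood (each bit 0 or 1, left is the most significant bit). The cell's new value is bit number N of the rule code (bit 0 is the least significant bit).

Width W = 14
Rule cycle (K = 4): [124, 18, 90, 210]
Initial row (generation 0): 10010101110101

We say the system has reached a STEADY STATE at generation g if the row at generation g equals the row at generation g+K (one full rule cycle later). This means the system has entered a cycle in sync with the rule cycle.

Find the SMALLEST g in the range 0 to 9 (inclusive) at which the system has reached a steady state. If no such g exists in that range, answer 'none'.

Answer: 2

Derivation:
Gen 0: 10010101110101
Gen 1 (rule 124): 11011111011111
Gen 2 (rule 18): 00000000000000
Gen 3 (rule 90): 00000000000000
Gen 4 (rule 210): 00000000000000
Gen 5 (rule 124): 00000000000000
Gen 6 (rule 18): 00000000000000
Gen 7 (rule 90): 00000000000000
Gen 8 (rule 210): 00000000000000
Gen 9 (rule 124): 00000000000000
Gen 10 (rule 18): 00000000000000
Gen 11 (rule 90): 00000000000000
Gen 12 (rule 210): 00000000000000
Gen 13 (rule 124): 00000000000000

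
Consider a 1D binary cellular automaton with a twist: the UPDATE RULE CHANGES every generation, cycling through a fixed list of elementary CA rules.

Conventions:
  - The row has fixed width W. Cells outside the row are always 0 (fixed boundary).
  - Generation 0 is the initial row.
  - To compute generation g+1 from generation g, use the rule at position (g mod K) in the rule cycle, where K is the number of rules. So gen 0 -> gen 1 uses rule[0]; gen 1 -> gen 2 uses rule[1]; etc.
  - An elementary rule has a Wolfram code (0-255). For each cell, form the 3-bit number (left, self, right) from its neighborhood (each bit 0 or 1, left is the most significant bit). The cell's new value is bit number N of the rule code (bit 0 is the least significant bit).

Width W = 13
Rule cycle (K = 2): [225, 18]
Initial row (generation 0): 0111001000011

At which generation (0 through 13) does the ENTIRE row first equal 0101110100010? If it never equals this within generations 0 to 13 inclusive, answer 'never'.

Gen 0: 0111001000011
Gen 1 (rule 225): 0011000011001
Gen 2 (rule 18): 0100100100110
Gen 3 (rule 225): 0000000000010
Gen 4 (rule 18): 0000000000101
Gen 5 (rule 225): 1111111110010
Gen 6 (rule 18): 0000000001101
Gen 7 (rule 225): 1111111100110
Gen 8 (rule 18): 0000000011001
Gen 9 (rule 225): 1111111001000
Gen 10 (rule 18): 0000000110100
Gen 11 (rule 225): 1111110011001
Gen 12 (rule 18): 0000001100110
Gen 13 (rule 225): 1111100100010

Answer: never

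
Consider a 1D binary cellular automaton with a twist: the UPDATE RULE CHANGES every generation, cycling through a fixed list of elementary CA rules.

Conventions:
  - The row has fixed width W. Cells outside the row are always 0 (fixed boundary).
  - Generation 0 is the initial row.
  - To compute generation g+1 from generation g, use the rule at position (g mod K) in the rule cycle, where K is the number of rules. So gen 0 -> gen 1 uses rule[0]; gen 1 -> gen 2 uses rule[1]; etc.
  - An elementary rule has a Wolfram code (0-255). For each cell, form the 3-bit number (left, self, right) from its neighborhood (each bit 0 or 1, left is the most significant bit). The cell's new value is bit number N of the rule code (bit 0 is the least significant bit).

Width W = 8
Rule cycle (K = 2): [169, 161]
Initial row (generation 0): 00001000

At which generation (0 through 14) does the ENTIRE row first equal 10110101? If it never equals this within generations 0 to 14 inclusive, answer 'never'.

Answer: never

Derivation:
Gen 0: 00001000
Gen 1 (rule 169): 11100011
Gen 2 (rule 161): 01001000
Gen 3 (rule 169): 00000011
Gen 4 (rule 161): 11111000
Gen 5 (rule 169): 11110011
Gen 6 (rule 161): 01100000
Gen 7 (rule 169): 01001111
Gen 8 (rule 161): 00000110
Gen 9 (rule 169): 11110100
Gen 10 (rule 161): 01101001
Gen 11 (rule 169): 01010000
Gen 12 (rule 161): 00100111
Gen 13 (rule 169): 10000110
Gen 14 (rule 161): 00110000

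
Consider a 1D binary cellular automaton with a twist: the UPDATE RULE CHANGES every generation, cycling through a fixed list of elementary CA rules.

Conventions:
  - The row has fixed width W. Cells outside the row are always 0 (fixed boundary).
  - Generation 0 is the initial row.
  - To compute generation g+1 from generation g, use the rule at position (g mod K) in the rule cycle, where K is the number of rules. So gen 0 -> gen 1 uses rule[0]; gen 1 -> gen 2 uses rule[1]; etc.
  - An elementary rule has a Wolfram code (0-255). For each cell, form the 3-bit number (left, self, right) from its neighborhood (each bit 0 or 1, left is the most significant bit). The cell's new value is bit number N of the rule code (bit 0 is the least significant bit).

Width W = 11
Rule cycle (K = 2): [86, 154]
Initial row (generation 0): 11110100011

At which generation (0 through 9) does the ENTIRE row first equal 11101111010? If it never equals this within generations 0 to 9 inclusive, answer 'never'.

Answer: never

Derivation:
Gen 0: 11110100011
Gen 1 (rule 86): 00010110101
Gen 2 (rule 154): 00100100000
Gen 3 (rule 86): 01111110000
Gen 4 (rule 154): 11111101000
Gen 5 (rule 86): 00000101100
Gen 6 (rule 154): 00001001010
Gen 7 (rule 86): 00011111011
Gen 8 (rule 154): 00111110010
Gen 9 (rule 86): 01000011111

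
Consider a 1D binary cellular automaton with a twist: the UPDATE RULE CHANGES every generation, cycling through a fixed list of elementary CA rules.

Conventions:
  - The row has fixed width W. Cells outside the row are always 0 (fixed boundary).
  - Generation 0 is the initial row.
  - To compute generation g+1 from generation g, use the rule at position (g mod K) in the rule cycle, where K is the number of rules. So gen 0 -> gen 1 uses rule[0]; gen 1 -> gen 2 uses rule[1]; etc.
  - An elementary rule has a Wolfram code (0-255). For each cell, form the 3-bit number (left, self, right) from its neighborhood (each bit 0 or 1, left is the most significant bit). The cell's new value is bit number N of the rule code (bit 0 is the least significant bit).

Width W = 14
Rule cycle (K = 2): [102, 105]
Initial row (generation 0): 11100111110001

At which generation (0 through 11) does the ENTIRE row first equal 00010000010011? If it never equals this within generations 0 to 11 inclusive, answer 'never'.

Answer: never

Derivation:
Gen 0: 11100111110001
Gen 1 (rule 102): 00101000010011
Gen 2 (rule 105): 10010011000011
Gen 3 (rule 102): 10110101000101
Gen 4 (rule 105): 01111010010010
Gen 5 (rule 102): 10001110110110
Gen 6 (rule 105): 00101011111110
Gen 7 (rule 102): 01111100000010
Gen 8 (rule 105): 01000101111000
Gen 9 (rule 102): 11001110001000
Gen 10 (rule 105): 11001010100011
Gen 11 (rule 102): 01011111100101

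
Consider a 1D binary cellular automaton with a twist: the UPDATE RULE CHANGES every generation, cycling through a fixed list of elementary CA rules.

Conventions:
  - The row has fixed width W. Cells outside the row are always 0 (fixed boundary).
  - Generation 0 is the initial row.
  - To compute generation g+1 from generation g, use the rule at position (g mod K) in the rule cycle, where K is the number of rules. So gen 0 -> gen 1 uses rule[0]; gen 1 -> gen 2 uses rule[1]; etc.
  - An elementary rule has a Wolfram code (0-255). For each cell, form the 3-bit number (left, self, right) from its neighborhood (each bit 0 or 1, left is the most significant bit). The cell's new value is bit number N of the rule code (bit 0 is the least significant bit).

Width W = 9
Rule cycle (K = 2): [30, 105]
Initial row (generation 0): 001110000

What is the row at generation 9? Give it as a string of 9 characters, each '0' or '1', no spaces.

Gen 0: 001110000
Gen 1 (rule 30): 011001000
Gen 2 (rule 105): 011000011
Gen 3 (rule 30): 110100110
Gen 4 (rule 105): 111000110
Gen 5 (rule 30): 100101101
Gen 6 (rule 105): 000011110
Gen 7 (rule 30): 000110001
Gen 8 (rule 105): 110110100
Gen 9 (rule 30): 100100110

Answer: 100100110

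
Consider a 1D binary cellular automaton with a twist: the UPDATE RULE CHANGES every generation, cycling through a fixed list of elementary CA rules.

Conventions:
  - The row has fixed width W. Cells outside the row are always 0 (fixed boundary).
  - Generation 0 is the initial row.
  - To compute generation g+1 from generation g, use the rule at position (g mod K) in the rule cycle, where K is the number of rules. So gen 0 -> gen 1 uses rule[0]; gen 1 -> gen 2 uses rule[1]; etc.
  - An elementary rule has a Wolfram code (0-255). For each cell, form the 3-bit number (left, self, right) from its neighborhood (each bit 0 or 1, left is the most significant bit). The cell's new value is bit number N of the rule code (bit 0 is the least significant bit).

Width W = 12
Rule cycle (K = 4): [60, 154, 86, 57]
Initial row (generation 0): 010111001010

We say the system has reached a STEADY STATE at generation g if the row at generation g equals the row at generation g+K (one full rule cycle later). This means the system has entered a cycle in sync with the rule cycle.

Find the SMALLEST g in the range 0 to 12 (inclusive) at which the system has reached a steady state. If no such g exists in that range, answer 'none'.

Answer: 4

Derivation:
Gen 0: 010111001010
Gen 1 (rule 60): 011100101111
Gen 2 (rule 154): 111011001110
Gen 3 (rule 86): 001001110011
Gen 4 (rule 57): 100101001010
Gen 5 (rule 60): 110111101111
Gen 6 (rule 154): 100111001110
Gen 7 (rule 86): 111001110011
Gen 8 (rule 57): 100101001010
Gen 9 (rule 60): 110111101111
Gen 10 (rule 154): 100111001110
Gen 11 (rule 86): 111001110011
Gen 12 (rule 57): 100101001010
Gen 13 (rule 60): 110111101111
Gen 14 (rule 154): 100111001110
Gen 15 (rule 86): 111001110011
Gen 16 (rule 57): 100101001010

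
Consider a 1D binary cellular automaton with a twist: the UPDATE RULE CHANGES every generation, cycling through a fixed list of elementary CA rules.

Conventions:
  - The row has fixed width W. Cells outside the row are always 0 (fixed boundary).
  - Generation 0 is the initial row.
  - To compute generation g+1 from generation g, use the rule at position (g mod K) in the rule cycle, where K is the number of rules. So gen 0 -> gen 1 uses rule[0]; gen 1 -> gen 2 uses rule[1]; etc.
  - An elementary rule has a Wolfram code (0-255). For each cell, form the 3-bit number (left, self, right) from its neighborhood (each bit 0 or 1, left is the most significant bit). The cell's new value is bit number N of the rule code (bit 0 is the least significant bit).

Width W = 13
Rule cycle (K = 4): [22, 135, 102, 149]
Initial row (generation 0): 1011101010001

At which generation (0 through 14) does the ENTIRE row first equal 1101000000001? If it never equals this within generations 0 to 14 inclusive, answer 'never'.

Gen 0: 1011101010001
Gen 1 (rule 22): 1000001011011
Gen 2 (rule 135): 1011111000000
Gen 3 (rule 102): 1100001000000
Gen 4 (rule 149): 0011101111111
Gen 5 (rule 22): 0100000000000
Gen 6 (rule 135): 1101111111111
Gen 7 (rule 102): 0110000000001
Gen 8 (rule 149): 0001111111101
Gen 9 (rule 22): 0010000000001
Gen 10 (rule 135): 1110111111111
Gen 11 (rule 102): 0011000000001
Gen 12 (rule 149): 1000111111101
Gen 13 (rule 22): 1101000000001
Gen 14 (rule 135): 0001011111111

Answer: 13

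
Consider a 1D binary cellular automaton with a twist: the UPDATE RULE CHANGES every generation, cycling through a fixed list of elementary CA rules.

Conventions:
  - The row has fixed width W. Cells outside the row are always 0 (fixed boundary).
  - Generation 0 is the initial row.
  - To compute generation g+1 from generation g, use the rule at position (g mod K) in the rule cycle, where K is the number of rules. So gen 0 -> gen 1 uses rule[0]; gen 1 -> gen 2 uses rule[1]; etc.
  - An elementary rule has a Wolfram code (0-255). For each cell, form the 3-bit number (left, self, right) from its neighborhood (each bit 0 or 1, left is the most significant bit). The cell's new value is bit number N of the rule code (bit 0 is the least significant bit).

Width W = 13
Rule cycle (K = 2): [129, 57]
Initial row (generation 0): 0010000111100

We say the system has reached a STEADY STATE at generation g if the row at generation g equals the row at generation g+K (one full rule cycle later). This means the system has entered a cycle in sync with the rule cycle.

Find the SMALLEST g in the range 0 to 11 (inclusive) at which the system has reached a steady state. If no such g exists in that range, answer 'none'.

Gen 0: 0010000111100
Gen 1 (rule 129): 1000110011001
Gen 2 (rule 57): 0110101010100
Gen 3 (rule 129): 0000000000001
Gen 4 (rule 57): 1111111111100
Gen 5 (rule 129): 0111111111001
Gen 6 (rule 57): 0100000000100
Gen 7 (rule 129): 0001111110001
Gen 8 (rule 57): 1101000001100
Gen 9 (rule 129): 0000011100001
Gen 10 (rule 57): 1111010011100
Gen 11 (rule 129): 0110000001001
Gen 12 (rule 57): 0101111100100
Gen 13 (rule 129): 0000111000001

Answer: none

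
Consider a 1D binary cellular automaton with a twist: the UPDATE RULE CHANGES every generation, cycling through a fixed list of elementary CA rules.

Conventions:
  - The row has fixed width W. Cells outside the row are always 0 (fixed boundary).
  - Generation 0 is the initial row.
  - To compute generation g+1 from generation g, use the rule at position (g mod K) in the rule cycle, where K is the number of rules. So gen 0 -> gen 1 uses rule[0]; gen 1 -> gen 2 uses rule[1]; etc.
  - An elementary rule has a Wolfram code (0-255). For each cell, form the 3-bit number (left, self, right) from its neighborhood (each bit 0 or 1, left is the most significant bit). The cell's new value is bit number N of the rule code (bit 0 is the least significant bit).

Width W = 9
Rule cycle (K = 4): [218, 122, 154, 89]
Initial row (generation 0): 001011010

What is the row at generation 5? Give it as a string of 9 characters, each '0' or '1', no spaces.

Gen 0: 001011010
Gen 1 (rule 218): 010011001
Gen 2 (rule 122): 101111110
Gen 3 (rule 154): 001111101
Gen 4 (rule 89): 101000100
Gen 5 (rule 218): 000101010

Answer: 000101010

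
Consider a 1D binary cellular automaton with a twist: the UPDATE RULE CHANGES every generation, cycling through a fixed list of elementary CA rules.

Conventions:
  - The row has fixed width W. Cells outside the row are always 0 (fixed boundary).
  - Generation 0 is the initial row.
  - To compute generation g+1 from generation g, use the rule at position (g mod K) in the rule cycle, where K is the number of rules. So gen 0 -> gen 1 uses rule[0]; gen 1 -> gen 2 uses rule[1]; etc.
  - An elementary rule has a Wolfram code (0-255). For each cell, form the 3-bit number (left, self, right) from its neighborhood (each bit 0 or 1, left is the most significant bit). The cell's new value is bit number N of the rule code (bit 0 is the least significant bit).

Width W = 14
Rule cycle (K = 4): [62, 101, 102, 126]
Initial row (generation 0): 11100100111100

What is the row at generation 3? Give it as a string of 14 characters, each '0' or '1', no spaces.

Answer: 10000001111110

Derivation:
Gen 0: 11100100111100
Gen 1 (rule 62): 10011111100010
Gen 2 (rule 101): 10000000101010
Gen 3 (rule 102): 10000001111110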